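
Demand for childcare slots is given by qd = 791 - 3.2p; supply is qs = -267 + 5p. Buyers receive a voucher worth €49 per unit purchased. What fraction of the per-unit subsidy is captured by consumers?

Pre-subsidy: 791 - 3.2p = -267 + 5p gives p* = 5290/41, q* = 15503/41.
With the rebate, buyers effectively pay pb = ps − 49, where ps is the price sellers receive.
Demand in terms of ps becomes qd = 791 − 3.2(ps − 49) = 947.8 - 3.2ps. Setting this equal to supply: 947.8 - 3.2ps = -267 + 5ps, so ps = 6074/41.
Buyers pay pb = 6074/41 − 49 = 4065/41; q' = -267 + 5·(6074/41) = 19423/41.
Buyers' price falls by p* − pb = 5290/41 − 4065/41 = 1225/41; sellers' price rises by ps − p* = 6074/41 − 5290/41 = 784/41.
So consumers capture (1225/41)/49 = 25/41 of each unit of subsidy.

Consumer share = 25/41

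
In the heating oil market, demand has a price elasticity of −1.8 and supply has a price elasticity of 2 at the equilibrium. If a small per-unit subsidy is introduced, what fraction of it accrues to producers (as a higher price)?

Producer share = 9/19

For a small subsidy around the equilibrium, the benefit split depends on the relative slopes, which at a point are proportional to the elasticities.
Buyer share = εs/(εs + |εd|) = 2/(2 + 1.8) = 10/19; seller share = |εd|/(εs + |εd|) = 9/19.
So producers capture 9/19 of the subsidy.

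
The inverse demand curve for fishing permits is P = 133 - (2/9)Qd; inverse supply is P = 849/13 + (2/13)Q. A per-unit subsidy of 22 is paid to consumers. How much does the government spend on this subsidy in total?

Pre-subsidy: 133 - (2/9)Q = 849/13 + (2/13)Q gives Q* = 180 and P* = 93.
With the rebate, buyers effectively pay Pb = Ps − 22, where Ps is the price sellers receive.
On the curves, Pb = 133 - (2/9)Q and Ps = 849/13 + (2/13)Q; the wedge Ps − Pb = 22 gives 849/13 + (2/13)Q − (133 - (2/9)Q) = 22, so Q' = 238.5.
Then Pb = 133 − (2/9)·238.5 = 80 and Ps = 849/13 + (2/13)·238.5 = 102.
Government outlay = subsidy × quantity = 22 × 238.5 = 5247.

Government cost = 5247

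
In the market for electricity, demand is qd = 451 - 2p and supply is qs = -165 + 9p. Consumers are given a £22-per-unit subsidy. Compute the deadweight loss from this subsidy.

Pre-subsidy: 451 - 2p = -165 + 9p gives p* = 56, q* = 339.
With the rebate, buyers effectively pay pb = ps − 22, where ps is the price sellers receive.
Demand in terms of ps becomes qd = 451 − 2(ps − 22) = 495 - 2ps. Setting this equal to supply: 495 - 2ps = -165 + 9ps, so ps = 60.
Buyers pay pb = 60 − 22 = 38; q' = -165 + 9·60 = 375.
The subsidy expands output by 375 − 339 = 36 past the efficient level; on those units the gap between marginal cost and willingness to pay runs from 0 up to 22.
DWL = ½ × 22 × 36 = 396.

Deadweight loss = £396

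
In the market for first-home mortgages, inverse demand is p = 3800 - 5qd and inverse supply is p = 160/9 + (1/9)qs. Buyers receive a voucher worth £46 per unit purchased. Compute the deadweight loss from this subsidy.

Deadweight loss = £207

Pre-subsidy: 3800 - 5q = 160/9 + (1/9)q gives q* = 740 and p* = 100.
With the rebate, buyers effectively pay pb = ps − 46, where ps is the price sellers receive.
On the curves, pb = 3800 - 5q and ps = 160/9 + (1/9)q; the wedge ps − pb = 46 gives 160/9 + (1/9)q − (3800 - 5q) = 46, so q' = 749.
Then pb = 3800 − 5·749 = 55 and ps = 160/9 + (1/9)·749 = 101.
The subsidy expands output by 749 − 740 = 9 past the efficient level; on those units the gap between marginal cost and willingness to pay runs from 0 up to 46.
DWL = ½ × 46 × 9 = 207.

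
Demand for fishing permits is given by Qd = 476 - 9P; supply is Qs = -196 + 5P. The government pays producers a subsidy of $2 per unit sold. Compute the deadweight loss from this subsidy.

Pre-subsidy: 476 - 9P = -196 + 5P gives P* = 48, Q* = 44.
With the subsidy, sellers receive Ps = Pb + 2 for each unit, where Pb is the price buyers pay.
Supply in terms of Pb becomes Qs = -196 + 5(Pb + 2) = -186 + 5Pb. Setting this equal to demand: 476 - 9Pb = -186 + 5Pb, so Pb = 331/7.
Sellers receive Ps = 331/7 + 2 = 345/7; Q' = 476 − 9·(331/7) = 353/7.
The subsidy expands output by 353/7 − 44 = 45/7 past the efficient level; on those units the gap between marginal cost and willingness to pay runs from 0 up to 2.
DWL = ½ × 2 × 45/7 = 45/7.

Deadweight loss = 45/7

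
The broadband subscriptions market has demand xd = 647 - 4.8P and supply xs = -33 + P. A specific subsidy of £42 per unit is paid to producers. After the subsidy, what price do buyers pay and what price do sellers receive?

Pre-subsidy: 647 - 4.8P = -33 + P gives P* = 3400/29, x* = 2443/29.
With the subsidy, sellers receive Ps = Pb + 42 for each unit, where Pb is the price buyers pay.
Supply in terms of Pb becomes xs = -33 + 1(Pb + 42) = 9 + Pb. Setting this equal to demand: 647 - 4.8Pb = 9 + Pb, so Pb = 110.
Sellers receive Ps = 110 + 42 = 152; x' = 647 − 4.8·110 = 119.

Buyers pay £110; sellers receive £152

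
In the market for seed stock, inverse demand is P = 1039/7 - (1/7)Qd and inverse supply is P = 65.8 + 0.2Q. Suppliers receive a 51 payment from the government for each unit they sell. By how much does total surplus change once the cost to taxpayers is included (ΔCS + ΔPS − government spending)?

Pre-subsidy: 1039/7 - (1/7)Q = 65.8 + 0.2Q gives Q* = 241 and P* = 114.
With the subsidy, sellers receive Ps = Pb + 51 for each unit, where Pb is the price buyers pay.
On the curves, Pb = 1039/7 - (1/7)Q and Ps = 65.8 + 0.2Q; the wedge Ps − Pb = 51 gives 65.8 + 0.2Q − (1039/7 - (1/7)Q) = 51, so Q' = 389.75.
Then Pb = 1039/7 − (1/7)·389.75 = 92.75 and Ps = 65.8 + 0.2·389.75 = 143.75.
ΔCS = ½(241 + 389.75)(114 − 92.75) = 6701.71875; ΔPS = ½(241 + 389.75)(143.75 − 114) = 9382.40625.
Government spending = 51 × 389.75 = 19877.25.
Net change = 6701.71875 + 9382.40625 − 19877.25 = -3793.125. The loss equals the DWL triangle ½·51·148.75.

Net change in total surplus = -3793.125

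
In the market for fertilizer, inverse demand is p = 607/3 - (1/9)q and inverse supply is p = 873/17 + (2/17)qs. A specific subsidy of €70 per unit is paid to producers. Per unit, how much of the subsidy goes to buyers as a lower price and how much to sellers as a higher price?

Pre-subsidy: 607/3 - (1/9)q = 873/17 + (2/17)q gives q* = 660 and p* = 129.
With the subsidy, sellers receive ps = pb + 70 for each unit, where pb is the price buyers pay.
On the curves, pb = 607/3 - (1/9)q and ps = 873/17 + (2/17)q; the wedge ps − pb = 70 gives 873/17 + (2/17)q − (607/3 - (1/9)q) = 70, so q' = 966.
Then pb = 607/3 − (1/9)·966 = 95 and ps = 873/17 + (2/17)·966 = 165.
Buyers' price falls by p* − pb = 129 − 95 = 34; sellers' price rises by ps − p* = 165 − 129 = 36.

Buyers gain €34 per unit; sellers gain €36 per unit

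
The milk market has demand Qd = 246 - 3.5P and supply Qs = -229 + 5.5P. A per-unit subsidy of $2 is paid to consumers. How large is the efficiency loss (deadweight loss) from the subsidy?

Deadweight loss = 77/18

Pre-subsidy: 246 - 3.5P = -229 + 5.5P gives P* = 475/9, Q* = 1103/18.
With the rebate, buyers effectively pay Pb = Ps − 2, where Ps is the price sellers receive.
Demand in terms of Ps becomes Qd = 246 − 3.5(Ps − 2) = 253 - 3.5Ps. Setting this equal to supply: 253 - 3.5Ps = -229 + 5.5Ps, so Ps = 482/9.
Buyers pay Pb = 482/9 − 2 = 464/9; Q' = -229 + 5.5·(482/9) = 590/9.
The subsidy expands output by 590/9 − 1103/18 = 77/18 past the efficient level; on those units the gap between marginal cost and willingness to pay runs from 0 up to 2.
DWL = ½ × 2 × 77/18 = 77/18.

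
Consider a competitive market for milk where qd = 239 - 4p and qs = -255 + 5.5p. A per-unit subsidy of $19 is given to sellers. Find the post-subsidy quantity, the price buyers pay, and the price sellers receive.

Pre-subsidy: 239 - 4p = -255 + 5.5p gives p* = 52, q* = 31.
With the subsidy, sellers receive ps = pb + 19 for each unit, where pb is the price buyers pay.
Supply in terms of pb becomes qs = -255 + 5.5(pb + 19) = -150.5 + 5.5pb. Setting this equal to demand: 239 - 4pb = -150.5 + 5.5pb, so pb = 41.
Sellers receive ps = 41 + 19 = 60; q' = 239 − 4·41 = 75.

q' = 75; buyers pay $41; sellers receive $60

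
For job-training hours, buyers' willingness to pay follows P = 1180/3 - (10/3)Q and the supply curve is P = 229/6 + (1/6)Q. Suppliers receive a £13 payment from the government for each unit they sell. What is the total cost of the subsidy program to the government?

Government cost = 28717/21

Pre-subsidy: 1180/3 - (10/3)Q = 229/6 + (1/6)Q gives Q* = 2131/21 and P* = 3470/63.
With the subsidy, sellers receive Ps = Pb + 13 for each unit, where Pb is the price buyers pay.
On the curves, Pb = 1180/3 - (10/3)Q and Ps = 229/6 + (1/6)Q; the wedge Ps − Pb = 13 gives 229/6 + (1/6)Q − (1180/3 - (10/3)Q) = 13, so Q' = 2209/21.
Then Pb = 1180/3 − (10/3)·(2209/21) = 2690/63 and Ps = 229/6 + (1/6)·(2209/21) = 3509/63.
Government outlay = subsidy × quantity = 13 × 2209/21 = 28717/21.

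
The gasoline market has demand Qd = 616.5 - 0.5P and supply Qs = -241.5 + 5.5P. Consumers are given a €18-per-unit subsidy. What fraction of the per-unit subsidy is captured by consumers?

Consumer share = 11/12

Pre-subsidy: 616.5 - 0.5P = -241.5 + 5.5P gives P* = 143, Q* = 545.
With the rebate, buyers effectively pay Pb = Ps − 18, where Ps is the price sellers receive.
Demand in terms of Ps becomes Qd = 616.5 − 0.5(Ps − 18) = 625.5 - 0.5Ps. Setting this equal to supply: 625.5 - 0.5Ps = -241.5 + 5.5Ps, so Ps = 144.5.
Buyers pay Pb = 144.5 − 18 = 126.5; Q' = -241.5 + 5.5·144.5 = 553.25.
Buyers' price falls by P* − Pb = 143 − 126.5 = 16.5; sellers' price rises by Ps − P* = 144.5 − 143 = 1.5.
So consumers capture 16.5/18 = 11/12 of each unit of subsidy.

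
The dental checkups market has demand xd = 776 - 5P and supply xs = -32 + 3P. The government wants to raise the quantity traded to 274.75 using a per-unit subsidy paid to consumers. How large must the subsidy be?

Required subsidy s = 2 per unit

At x = 274.75, invert demand for the buyer price: Pb = (776 − 274.75)/5 = 100.25; invert supply for the seller price: Ps = (274.75 − (-32))/3 = 102.25.
The subsidy must fill the gap: s = Ps − Pb = 102.25 − 100.25 = 2.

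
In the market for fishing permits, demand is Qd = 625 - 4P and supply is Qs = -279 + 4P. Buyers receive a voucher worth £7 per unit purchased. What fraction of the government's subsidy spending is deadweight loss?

Pre-subsidy: 625 - 4P = -279 + 4P gives P* = 113, Q* = 173.
With the rebate, buyers effectively pay Pb = Ps − 7, where Ps is the price sellers receive.
Demand in terms of Ps becomes Qd = 625 − 4(Ps − 7) = 653 - 4Ps. Setting this equal to supply: 653 - 4Ps = -279 + 4Ps, so Ps = 116.5.
Buyers pay Pb = 116.5 − 7 = 109.5; Q' = -279 + 4·116.5 = 187.
ΔCS = ½(173 + 187)(113 − 109.5) = 630; ΔPS = ½(173 + 187)(116.5 − 113) = 630.
Government spending = 7 × 187 = 1309.
DWL = ½ × 7 × (187 − 173) = 49; fraction = 49 / 1309 = 7/187.

DWL / government spending = 7/187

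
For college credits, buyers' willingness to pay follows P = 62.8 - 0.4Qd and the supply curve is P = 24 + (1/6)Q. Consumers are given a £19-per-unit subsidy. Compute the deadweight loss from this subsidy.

Deadweight loss = 5415/17

Pre-subsidy: 62.8 - 0.4Q = 24 + (1/6)Q gives Q* = 1164/17 and P* = 602/17.
With the rebate, buyers effectively pay Pb = Ps − 19, where Ps is the price sellers receive.
On the curves, Pb = 62.8 - 0.4Q and Ps = 24 + (1/6)Q; the wedge Ps − Pb = 19 gives 24 + (1/6)Q − (62.8 - 0.4Q) = 19, so Q' = 102.
Then Pb = 62.8 − 0.4·102 = 22 and Ps = 24 + (1/6)·102 = 41.
The subsidy expands output by 102 − 1164/17 = 570/17 past the efficient level; on those units the gap between marginal cost and willingness to pay runs from 0 up to 19.
DWL = ½ × 19 × 570/17 = 5415/17.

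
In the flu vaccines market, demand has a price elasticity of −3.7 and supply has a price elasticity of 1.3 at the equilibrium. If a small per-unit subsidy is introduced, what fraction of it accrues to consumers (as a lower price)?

Consumer share = 0.26

For a small subsidy around the equilibrium, the benefit split depends on the relative slopes, which at a point are proportional to the elasticities.
Buyer share = εs/(εs + |εd|) = 1.3/(1.3 + 3.7) = 0.26; seller share = |εd|/(εs + |εd|) = 0.74.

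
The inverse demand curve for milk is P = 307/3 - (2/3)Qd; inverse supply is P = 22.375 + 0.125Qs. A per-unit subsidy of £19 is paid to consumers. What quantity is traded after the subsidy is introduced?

Pre-subsidy: 307/3 - (2/3)Q = 22.375 + 0.125Q gives Q* = 101 and P* = 35.
With the rebate, buyers effectively pay Pb = Ps − 19, where Ps is the price sellers receive.
On the curves, Pb = 307/3 - (2/3)Q and Ps = 22.375 + 0.125Q; the wedge Ps − Pb = 19 gives 22.375 + 0.125Q − (307/3 - (2/3)Q) = 19, so Q' = 125.
Then Pb = 307/3 − (2/3)·125 = 19 and Ps = 22.375 + 0.125·125 = 38.

Q' = 125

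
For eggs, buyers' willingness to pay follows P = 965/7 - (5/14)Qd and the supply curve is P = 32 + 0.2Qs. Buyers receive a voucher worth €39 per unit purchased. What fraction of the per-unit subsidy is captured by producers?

Pre-subsidy: 965/7 - (5/14)Q = 32 + 0.2Q gives Q* = 190 and P* = 70.
With the rebate, buyers effectively pay Pb = Ps − 39, where Ps is the price sellers receive.
On the curves, Pb = 965/7 - (5/14)Q and Ps = 32 + 0.2Q; the wedge Ps − Pb = 39 gives 32 + 0.2Q − (965/7 - (5/14)Q) = 39, so Q' = 260.
Then Pb = 965/7 − (5/14)·260 = 45 and Ps = 32 + 0.2·260 = 84.
Buyers' price falls by P* − Pb = 70 − 45 = 25; sellers' price rises by Ps − P* = 84 − 70 = 14.
So producers capture 14/39 = 14/39 of each unit of subsidy.

Producer share = 14/39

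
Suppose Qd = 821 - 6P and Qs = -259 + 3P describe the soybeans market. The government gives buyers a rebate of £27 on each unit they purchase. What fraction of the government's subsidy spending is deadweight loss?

Pre-subsidy: 821 - 6P = -259 + 3P gives P* = 120, Q* = 101.
With the rebate, buyers effectively pay Pb = Ps − 27, where Ps is the price sellers receive.
Demand in terms of Ps becomes Qd = 821 − 6(Ps − 27) = 983 - 6Ps. Setting this equal to supply: 983 - 6Ps = -259 + 3Ps, so Ps = 138.
Buyers pay Pb = 138 − 27 = 111; Q' = -259 + 3·138 = 155.
ΔCS = ½(101 + 155)(120 − 111) = 1152; ΔPS = ½(101 + 155)(138 − 120) = 2304.
Government spending = 27 × 155 = 4185.
DWL = ½ × 27 × (155 − 101) = 729; fraction = 729 / 4185 = 27/155.

DWL / government spending = 27/155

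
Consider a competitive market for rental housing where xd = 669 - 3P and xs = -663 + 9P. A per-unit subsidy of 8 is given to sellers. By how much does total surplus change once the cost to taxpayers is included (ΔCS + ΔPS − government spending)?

Pre-subsidy: 669 - 3P = -663 + 9P gives P* = 111, x* = 336.
With the subsidy, sellers receive Ps = Pb + 8 for each unit, where Pb is the price buyers pay.
Supply in terms of Pb becomes xs = -663 + 9(Pb + 8) = -591 + 9Pb. Setting this equal to demand: 669 - 3Pb = -591 + 9Pb, so Pb = 105.
Sellers receive Ps = 105 + 8 = 113; x' = 669 − 3·105 = 354.
ΔCS = ½(336 + 354)(111 − 105) = 2070; ΔPS = ½(336 + 354)(113 − 111) = 690.
Government spending = 8 × 354 = 2832.
Net change = 2070 + 690 − 2832 = -72. The loss equals the DWL triangle ½·8·18.

Net change in total surplus = -72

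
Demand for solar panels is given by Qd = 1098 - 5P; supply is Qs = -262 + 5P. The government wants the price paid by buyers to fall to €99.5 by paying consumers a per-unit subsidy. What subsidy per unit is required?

Required subsidy s = €73 per unit

At a buyer price of 99.5, quantity demanded is 1098 − 5·99.5 = 600.5.
Sellers supply 600.5 only when they receive Ps with -262 + 5·Ps = 600.5, i.e. Ps = 172.5.
s = Ps − Pb = 172.5 − 99.5 = 73.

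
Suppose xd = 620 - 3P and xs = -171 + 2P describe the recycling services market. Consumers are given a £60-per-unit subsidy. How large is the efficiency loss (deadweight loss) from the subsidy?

Pre-subsidy: 620 - 3P = -171 + 2P gives P* = 158.2, x* = 145.4.
With the rebate, buyers effectively pay Pb = Ps − 60, where Ps is the price sellers receive.
Demand in terms of Ps becomes xd = 620 − 3(Ps − 60) = 800 - 3Ps. Setting this equal to supply: 800 - 3Ps = -171 + 2Ps, so Ps = 194.2.
Buyers pay Pb = 194.2 − 60 = 134.2; x' = -171 + 2·194.2 = 217.4.
The subsidy expands output by 217.4 − 145.4 = 72 past the efficient level; on those units the gap between marginal cost and willingness to pay runs from 0 up to 60.
DWL = ½ × 60 × 72 = 2160.

Deadweight loss = £2160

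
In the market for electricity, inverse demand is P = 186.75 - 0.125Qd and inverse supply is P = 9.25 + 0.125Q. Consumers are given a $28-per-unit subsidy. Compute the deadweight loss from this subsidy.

Deadweight loss = $1568

Pre-subsidy: 186.75 - 0.125Q = 9.25 + 0.125Q gives Q* = 710 and P* = 98.
With the rebate, buyers effectively pay Pb = Ps − 28, where Ps is the price sellers receive.
On the curves, Pb = 186.75 - 0.125Q and Ps = 9.25 + 0.125Q; the wedge Ps − Pb = 28 gives 9.25 + 0.125Q − (186.75 - 0.125Q) = 28, so Q' = 822.
Then Pb = 186.75 − 0.125·822 = 84 and Ps = 9.25 + 0.125·822 = 112.
The subsidy expands output by 822 − 710 = 112 past the efficient level; on those units the gap between marginal cost and willingness to pay runs from 0 up to 28.
DWL = ½ × 28 × 112 = 1568.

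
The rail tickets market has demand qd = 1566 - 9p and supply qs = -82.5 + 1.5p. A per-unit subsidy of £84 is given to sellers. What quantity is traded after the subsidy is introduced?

q' = 261

Pre-subsidy: 1566 - 9p = -82.5 + 1.5p gives p* = 157, q* = 153.
With the subsidy, sellers receive ps = pb + 84 for each unit, where pb is the price buyers pay.
Supply in terms of pb becomes qs = -82.5 + 1.5(pb + 84) = 43.5 + 1.5pb. Setting this equal to demand: 1566 - 9pb = 43.5 + 1.5pb, so pb = 145.
Sellers receive ps = 145 + 84 = 229; q' = 1566 − 9·145 = 261.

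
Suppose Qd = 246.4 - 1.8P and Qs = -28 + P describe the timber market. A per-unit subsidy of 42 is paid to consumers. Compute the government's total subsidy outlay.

Government cost = 4074

Pre-subsidy: 246.4 - 1.8P = -28 + P gives P* = 98, Q* = 70.
With the rebate, buyers effectively pay Pb = Ps − 42, where Ps is the price sellers receive.
Demand in terms of Ps becomes Qd = 246.4 − 1.8(Ps − 42) = 322 - 1.8Ps. Setting this equal to supply: 322 - 1.8Ps = -28 + Ps, so Ps = 125.
Buyers pay Pb = 125 − 42 = 83; Q' = -28 + 1·125 = 97.
Government outlay = subsidy × quantity = 42 × 97 = 4074.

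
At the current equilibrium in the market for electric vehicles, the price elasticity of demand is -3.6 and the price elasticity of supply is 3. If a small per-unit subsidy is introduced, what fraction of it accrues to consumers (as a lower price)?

Consumer share = 5/11

For a small subsidy around the equilibrium, the benefit split depends on the relative slopes, which at a point are proportional to the elasticities.
Buyer share = εs/(εs + |εd|) = 3/(3 + 3.6) = 5/11; seller share = |εd|/(εs + |εd|) = 6/11.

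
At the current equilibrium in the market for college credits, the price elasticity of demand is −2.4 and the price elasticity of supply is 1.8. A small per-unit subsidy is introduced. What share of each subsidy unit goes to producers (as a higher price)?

For a small subsidy around the equilibrium, the benefit split depends on the relative slopes, which at a point are proportional to the elasticities.
Buyer share = εs/(εs + |εd|) = 1.8/(1.8 + 2.4) = 3/7; seller share = |εd|/(εs + |εd|) = 4/7.
So producers capture 4/7 of the subsidy.

Producer share = 4/7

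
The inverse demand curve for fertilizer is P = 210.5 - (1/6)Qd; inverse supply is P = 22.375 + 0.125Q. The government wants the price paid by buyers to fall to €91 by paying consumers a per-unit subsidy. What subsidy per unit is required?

Required subsidy s = €21 per unit

At a buyer price of 91, quantity demanded is 1263 − 6·91 = 717.
Sellers supply 717 only when they receive Ps = 22.375 + 0.125·717 = 112.
s = Ps − Pb = 112 − 91 = 21.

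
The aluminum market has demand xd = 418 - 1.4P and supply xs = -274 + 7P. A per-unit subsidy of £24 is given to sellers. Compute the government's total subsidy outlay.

Pre-subsidy: 418 - 1.4P = -274 + 7P gives P* = 1730/21, x* = 908/3.
With the subsidy, sellers receive Ps = Pb + 24 for each unit, where Pb is the price buyers pay.
Supply in terms of Pb becomes xs = -274 + 7(Pb + 24) = -106 + 7Pb. Setting this equal to demand: 418 - 1.4Pb = -106 + 7Pb, so Pb = 1310/21.
Sellers receive Ps = 1310/21 + 24 = 1814/21; x' = 418 − 1.4·(1310/21) = 992/3.
Government outlay = subsidy × quantity = 24 × 992/3 = 7936.

Government cost = £7936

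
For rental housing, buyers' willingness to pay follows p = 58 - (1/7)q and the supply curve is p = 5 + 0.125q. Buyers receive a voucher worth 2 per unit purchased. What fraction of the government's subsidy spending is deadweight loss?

DWL / government spending = 1/55

Pre-subsidy: 58 - (1/7)q = 5 + 0.125q gives q* = 2968/15 and p* = 446/15.
With the rebate, buyers effectively pay pb = ps − 2, where ps is the price sellers receive.
On the curves, pb = 58 - (1/7)q and ps = 5 + 0.125q; the wedge ps − pb = 2 gives 5 + 0.125q − (58 - (1/7)q) = 2, so q' = 616/3.
Then pb = 58 − (1/7)·(616/3) = 86/3 and ps = 5 + 0.125·(616/3) = 92/3.
ΔCS = ½(2968/15 + 616/3)(446/15 − 86/3) = 215.04; ΔPS = ½(2968/15 + 616/3)(92/3 − 446/15) = 188.16.
Government spending = 2 × 616/3 = 1232/3.
DWL = ½ × 2 × (616/3 − 2968/15) = 112/15; fraction = (112/15) / (1232/3) = 1/55.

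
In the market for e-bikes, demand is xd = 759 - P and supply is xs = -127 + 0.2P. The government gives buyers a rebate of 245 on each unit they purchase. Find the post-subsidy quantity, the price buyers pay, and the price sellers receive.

x' = 61.5; buyers pay 697.5; sellers receive 942.5

Pre-subsidy: 759 - P = -127 + 0.2P gives P* = 2215/3, x* = 62/3.
With the rebate, buyers effectively pay Pb = Ps − 245, where Ps is the price sellers receive.
Demand in terms of Ps becomes xd = 759 − 1(Ps − 245) = 1004 - Ps. Setting this equal to supply: 1004 - Ps = -127 + 0.2Ps, so Ps = 942.5.
Buyers pay Pb = 942.5 − 245 = 697.5; x' = -127 + 0.2·942.5 = 61.5.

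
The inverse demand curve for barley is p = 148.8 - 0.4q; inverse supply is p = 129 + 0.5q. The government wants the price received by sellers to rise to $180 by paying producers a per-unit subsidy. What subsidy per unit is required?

Required subsidy s = $72 per unit

At a seller price of 180, quantity supplied is -258 + 2·180 = 102.
Buyers absorb 102 only when they pay pb = 148.8 − 0.4·102 = 108.
s = ps − pb = 180 − 108 = 72.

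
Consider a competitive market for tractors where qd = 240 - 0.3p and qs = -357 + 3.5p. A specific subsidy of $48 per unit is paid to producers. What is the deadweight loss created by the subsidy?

Pre-subsidy: 240 - 0.3p = -357 + 3.5p gives p* = 2985/19, q* = 7329/38.
With the subsidy, sellers receive ps = pb + 48 for each unit, where pb is the price buyers pay.
Supply in terms of pb becomes qs = -357 + 3.5(pb + 48) = -189 + 3.5pb. Setting this equal to demand: 240 - 0.3pb = -189 + 3.5pb, so pb = 2145/19.
Sellers receive ps = 2145/19 + 48 = 3057/19; q' = 240 − 0.3·(2145/19) = 7833/38.
The subsidy expands output by 7833/38 − 7329/38 = 252/19 past the efficient level; on those units the gap between marginal cost and willingness to pay runs from 0 up to 48.
DWL = ½ × 48 × 252/19 = 6048/19.

Deadweight loss = 6048/19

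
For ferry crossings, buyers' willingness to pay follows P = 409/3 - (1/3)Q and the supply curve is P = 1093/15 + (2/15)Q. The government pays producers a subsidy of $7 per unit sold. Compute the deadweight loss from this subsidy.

Deadweight loss = $52.5

Pre-subsidy: 409/3 - (1/3)Q = 1093/15 + (2/15)Q gives Q* = 136 and P* = 91.
With the subsidy, sellers receive Ps = Pb + 7 for each unit, where Pb is the price buyers pay.
On the curves, Pb = 409/3 - (1/3)Q and Ps = 1093/15 + (2/15)Q; the wedge Ps − Pb = 7 gives 1093/15 + (2/15)Q − (409/3 - (1/3)Q) = 7, so Q' = 151.
Then Pb = 409/3 − (1/3)·151 = 86 and Ps = 1093/15 + (2/15)·151 = 93.
The subsidy expands output by 151 − 136 = 15 past the efficient level; on those units the gap between marginal cost and willingness to pay runs from 0 up to 7.
DWL = ½ × 7 × 15 = 52.5.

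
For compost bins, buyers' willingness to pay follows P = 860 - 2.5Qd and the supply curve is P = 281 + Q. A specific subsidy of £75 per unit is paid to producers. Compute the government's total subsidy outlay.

Pre-subsidy: 860 - 2.5Q = 281 + Q gives Q* = 1158/7 and P* = 3125/7.
With the subsidy, sellers receive Ps = Pb + 75 for each unit, where Pb is the price buyers pay.
On the curves, Pb = 860 - 2.5Q and Ps = 281 + Q; the wedge Ps − Pb = 75 gives 281 + Q − (860 - 2.5Q) = 75, so Q' = 1308/7.
Then Pb = 860 − 2.5·(1308/7) = 2750/7 and Ps = 281 + 1·(1308/7) = 3275/7.
Government outlay = subsidy × quantity = 75 × 1308/7 = 98100/7.

Government cost = 98100/7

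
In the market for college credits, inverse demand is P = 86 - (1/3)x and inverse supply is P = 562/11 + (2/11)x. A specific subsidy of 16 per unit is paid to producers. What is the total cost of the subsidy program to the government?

Government cost = 26880/17

Pre-subsidy: 86 - (1/3)x = 562/11 + (2/11)x gives x* = 1152/17 and P* = 1078/17.
With the subsidy, sellers receive Ps = Pb + 16 for each unit, where Pb is the price buyers pay.
On the curves, Pb = 86 - (1/3)x and Ps = 562/11 + (2/11)x; the wedge Ps − Pb = 16 gives 562/11 + (2/11)x − (86 - (1/3)x) = 16, so x' = 1680/17.
Then Pb = 86 − (1/3)·(1680/17) = 902/17 and Ps = 562/11 + (2/11)·(1680/17) = 1174/17.
Government outlay = subsidy × quantity = 16 × 1680/17 = 26880/17.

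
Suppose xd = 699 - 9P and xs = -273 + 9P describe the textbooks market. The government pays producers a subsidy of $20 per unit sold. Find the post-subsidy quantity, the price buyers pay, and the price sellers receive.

Pre-subsidy: 699 - 9P = -273 + 9P gives P* = 54, x* = 213.
With the subsidy, sellers receive Ps = Pb + 20 for each unit, where Pb is the price buyers pay.
Supply in terms of Pb becomes xs = -273 + 9(Pb + 20) = -93 + 9Pb. Setting this equal to demand: 699 - 9Pb = -93 + 9Pb, so Pb = 44.
Sellers receive Ps = 44 + 20 = 64; x' = 699 − 9·44 = 303.

x' = 303; buyers pay $44; sellers receive $64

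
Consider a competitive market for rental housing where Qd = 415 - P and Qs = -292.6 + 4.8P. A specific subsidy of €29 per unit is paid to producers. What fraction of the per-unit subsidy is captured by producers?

Pre-subsidy: 415 - P = -292.6 + 4.8P gives P* = 122, Q* = 293.
With the subsidy, sellers receive Ps = Pb + 29 for each unit, where Pb is the price buyers pay.
Supply in terms of Pb becomes Qs = -292.6 + 4.8(Pb + 29) = -153.4 + 4.8Pb. Setting this equal to demand: 415 - Pb = -153.4 + 4.8Pb, so Pb = 98.
Sellers receive Ps = 98 + 29 = 127; Q' = 415 − 1·98 = 317.
Buyers' price falls by P* − Pb = 122 − 98 = 24; sellers' price rises by Ps − P* = 127 − 122 = 5.
So producers capture 5/29 = 5/29 of each unit of subsidy.

Producer share = 5/29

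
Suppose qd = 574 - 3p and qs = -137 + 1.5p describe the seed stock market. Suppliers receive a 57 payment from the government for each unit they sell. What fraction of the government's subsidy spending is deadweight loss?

Pre-subsidy: 574 - 3p = -137 + 1.5p gives p* = 158, q* = 100.
With the subsidy, sellers receive ps = pb + 57 for each unit, where pb is the price buyers pay.
Supply in terms of pb becomes qs = -137 + 1.5(pb + 57) = -51.5 + 1.5pb. Setting this equal to demand: 574 - 3pb = -51.5 + 1.5pb, so pb = 139.
Sellers receive ps = 139 + 57 = 196; q' = 574 − 3·139 = 157.
ΔCS = ½(100 + 157)(158 − 139) = 2441.5; ΔPS = ½(100 + 157)(196 − 158) = 4883.
Government spending = 57 × 157 = 8949.
DWL = ½ × 57 × (157 − 100) = 1624.5; fraction = 1624.5 / 8949 = 57/314.

DWL / government spending = 57/314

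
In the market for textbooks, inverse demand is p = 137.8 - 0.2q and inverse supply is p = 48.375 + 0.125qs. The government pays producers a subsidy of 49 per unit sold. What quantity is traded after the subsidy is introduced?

Pre-subsidy: 137.8 - 0.2q = 48.375 + 0.125q gives q* = 3577/13 and p* = 1076/13.
With the subsidy, sellers receive ps = pb + 49 for each unit, where pb is the price buyers pay.
On the curves, pb = 137.8 - 0.2q and ps = 48.375 + 0.125q; the wedge ps − pb = 49 gives 48.375 + 0.125q − (137.8 - 0.2q) = 49, so q' = 5537/13.
Then pb = 137.8 − 0.2·(5537/13) = 684/13 and ps = 48.375 + 0.125·(5537/13) = 1321/13.

q' = 5537/13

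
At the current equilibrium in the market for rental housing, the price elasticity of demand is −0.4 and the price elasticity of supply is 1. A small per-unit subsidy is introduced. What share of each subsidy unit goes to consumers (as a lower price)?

For a small subsidy around the equilibrium, the benefit split depends on the relative slopes, which at a point are proportional to the elasticities.
Buyer share = εs/(εs + |εd|) = 1/(1 + 0.4) = 5/7; seller share = |εd|/(εs + |εd|) = 2/7.

Consumer share = 5/7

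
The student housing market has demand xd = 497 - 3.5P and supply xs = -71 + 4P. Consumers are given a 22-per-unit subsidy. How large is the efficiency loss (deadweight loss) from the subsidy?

Deadweight loss = 6776/15

Pre-subsidy: 497 - 3.5P = -71 + 4P gives P* = 1136/15, x* = 3479/15.
With the rebate, buyers effectively pay Pb = Ps − 22, where Ps is the price sellers receive.
Demand in terms of Ps becomes xd = 497 − 3.5(Ps − 22) = 574 - 3.5Ps. Setting this equal to supply: 574 - 3.5Ps = -71 + 4Ps, so Ps = 86.
Buyers pay Pb = 86 − 22 = 64; x' = -71 + 4·86 = 273.
The subsidy expands output by 273 − 3479/15 = 616/15 past the efficient level; on those units the gap between marginal cost and willingness to pay runs from 0 up to 22.
DWL = ½ × 22 × 616/15 = 6776/15.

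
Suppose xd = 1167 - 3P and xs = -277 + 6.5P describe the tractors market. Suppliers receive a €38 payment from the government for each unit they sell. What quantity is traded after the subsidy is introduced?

Pre-subsidy: 1167 - 3P = -277 + 6.5P gives P* = 152, x* = 711.
With the subsidy, sellers receive Ps = Pb + 38 for each unit, where Pb is the price buyers pay.
Supply in terms of Pb becomes xs = -277 + 6.5(Pb + 38) = -30 + 6.5Pb. Setting this equal to demand: 1167 - 3Pb = -30 + 6.5Pb, so Pb = 126.
Sellers receive Ps = 126 + 38 = 164; x' = 1167 − 3·126 = 789.

x' = 789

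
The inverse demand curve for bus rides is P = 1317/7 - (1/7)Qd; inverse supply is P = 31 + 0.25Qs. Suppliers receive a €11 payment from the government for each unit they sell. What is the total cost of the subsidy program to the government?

Pre-subsidy: 1317/7 - (1/7)Q = 31 + 0.25Q gives Q* = 400 and P* = 131.
With the subsidy, sellers receive Ps = Pb + 11 for each unit, where Pb is the price buyers pay.
On the curves, Pb = 1317/7 - (1/7)Q and Ps = 31 + 0.25Q; the wedge Ps − Pb = 11 gives 31 + 0.25Q − (1317/7 - (1/7)Q) = 11, so Q' = 428.
Then Pb = 1317/7 − (1/7)·428 = 127 and Ps = 31 + 0.25·428 = 138.
Government outlay = subsidy × quantity = 11 × 428 = 4708.

Government cost = €4708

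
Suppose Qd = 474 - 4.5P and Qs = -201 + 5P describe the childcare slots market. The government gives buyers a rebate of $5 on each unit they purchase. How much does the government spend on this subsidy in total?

Pre-subsidy: 474 - 4.5P = -201 + 5P gives P* = 1350/19, Q* = 2931/19.
With the rebate, buyers effectively pay Pb = Ps − 5, where Ps is the price sellers receive.
Demand in terms of Ps becomes Qd = 474 − 4.5(Ps − 5) = 496.5 - 4.5Ps. Setting this equal to supply: 496.5 - 4.5Ps = -201 + 5Ps, so Ps = 1395/19.
Buyers pay Pb = 1395/19 − 5 = 1300/19; Q' = -201 + 5·(1395/19) = 3156/19.
Government outlay = subsidy × quantity = 5 × 3156/19 = 15780/19.

Government cost = 15780/19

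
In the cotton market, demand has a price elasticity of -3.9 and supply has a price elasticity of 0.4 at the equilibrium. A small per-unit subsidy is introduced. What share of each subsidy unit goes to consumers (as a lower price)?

For a small subsidy around the equilibrium, the benefit split depends on the relative slopes, which at a point are proportional to the elasticities.
Buyer share = εs/(εs + |εd|) = 0.4/(0.4 + 3.9) = 4/43; seller share = |εd|/(εs + |εd|) = 39/43.

Consumer share = 4/43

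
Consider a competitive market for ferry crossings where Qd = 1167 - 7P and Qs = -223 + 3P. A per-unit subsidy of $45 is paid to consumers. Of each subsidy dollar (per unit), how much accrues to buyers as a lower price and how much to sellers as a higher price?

Buyers gain $13.5 per unit; sellers gain $31.5 per unit

Pre-subsidy: 1167 - 7P = -223 + 3P gives P* = 139, Q* = 194.
With the rebate, buyers effectively pay Pb = Ps − 45, where Ps is the price sellers receive.
Demand in terms of Ps becomes Qd = 1167 − 7(Ps − 45) = 1482 - 7Ps. Setting this equal to supply: 1482 - 7Ps = -223 + 3Ps, so Ps = 170.5.
Buyers pay Pb = 170.5 − 45 = 125.5; Q' = -223 + 3·170.5 = 288.5.
Buyers' price falls by P* − Pb = 139 − 125.5 = 13.5; sellers' price rises by Ps − P* = 170.5 − 139 = 31.5.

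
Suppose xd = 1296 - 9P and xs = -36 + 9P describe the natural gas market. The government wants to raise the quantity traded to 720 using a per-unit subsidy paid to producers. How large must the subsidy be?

Required subsidy s = 20 per unit

At x = 720, invert demand for the buyer price: Pb = (1296 − 720)/9 = 64; invert supply for the seller price: Ps = (720 − (-36))/9 = 84.
The subsidy must fill the gap: s = Ps − Pb = 84 − 64 = 20.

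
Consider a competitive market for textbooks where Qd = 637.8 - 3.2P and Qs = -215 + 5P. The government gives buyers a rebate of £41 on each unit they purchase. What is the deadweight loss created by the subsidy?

Deadweight loss = £1640

Pre-subsidy: 637.8 - 3.2P = -215 + 5P gives P* = 104, Q* = 305.
With the rebate, buyers effectively pay Pb = Ps − 41, where Ps is the price sellers receive.
Demand in terms of Ps becomes Qd = 637.8 − 3.2(Ps − 41) = 769 - 3.2Ps. Setting this equal to supply: 769 - 3.2Ps = -215 + 5Ps, so Ps = 120.
Buyers pay Pb = 120 − 41 = 79; Q' = -215 + 5·120 = 385.
The subsidy expands output by 385 − 305 = 80 past the efficient level; on those units the gap between marginal cost and willingness to pay runs from 0 up to 41.
DWL = ½ × 41 × 80 = 1640.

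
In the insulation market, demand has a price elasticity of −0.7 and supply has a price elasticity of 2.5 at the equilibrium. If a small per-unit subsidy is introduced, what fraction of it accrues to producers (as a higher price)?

Producer share = 0.21875

For a small subsidy around the equilibrium, the benefit split depends on the relative slopes, which at a point are proportional to the elasticities.
Buyer share = εs/(εs + |εd|) = 2.5/(2.5 + 0.7) = 0.78125; seller share = |εd|/(εs + |εd|) = 0.21875.
So producers capture 0.21875 of the subsidy.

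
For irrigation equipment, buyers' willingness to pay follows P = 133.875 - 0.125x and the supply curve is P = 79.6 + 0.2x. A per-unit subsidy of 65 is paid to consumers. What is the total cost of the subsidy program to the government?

Pre-subsidy: 133.875 - 0.125x = 79.6 + 0.2x gives x* = 167 and P* = 113.
With the rebate, buyers effectively pay Pb = Ps − 65, where Ps is the price sellers receive.
On the curves, Pb = 133.875 - 0.125x and Ps = 79.6 + 0.2x; the wedge Ps − Pb = 65 gives 79.6 + 0.2x − (133.875 - 0.125x) = 65, so x' = 367.
Then Pb = 133.875 − 0.125·367 = 88 and Ps = 79.6 + 0.2·367 = 153.
Government outlay = subsidy × quantity = 65 × 367 = 23855.

Government cost = 23855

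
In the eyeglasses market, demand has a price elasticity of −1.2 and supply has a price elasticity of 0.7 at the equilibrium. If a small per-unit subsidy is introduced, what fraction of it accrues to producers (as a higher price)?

Producer share = 12/19

For a small subsidy around the equilibrium, the benefit split depends on the relative slopes, which at a point are proportional to the elasticities.
Buyer share = εs/(εs + |εd|) = 0.7/(0.7 + 1.2) = 7/19; seller share = |εd|/(εs + |εd|) = 12/19.
So producers capture 12/19 of the subsidy.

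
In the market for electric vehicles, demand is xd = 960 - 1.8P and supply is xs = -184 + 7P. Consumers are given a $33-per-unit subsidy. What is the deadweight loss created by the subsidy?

Pre-subsidy: 960 - 1.8P = -184 + 7P gives P* = 130, x* = 726.
With the rebate, buyers effectively pay Pb = Ps − 33, where Ps is the price sellers receive.
Demand in terms of Ps becomes xd = 960 − 1.8(Ps − 33) = 1019.4 - 1.8Ps. Setting this equal to supply: 1019.4 - 1.8Ps = -184 + 7Ps, so Ps = 136.75.
Buyers pay Pb = 136.75 − 33 = 103.75; x' = -184 + 7·136.75 = 773.25.
The subsidy expands output by 773.25 − 726 = 47.25 past the efficient level; on those units the gap between marginal cost and willingness to pay runs from 0 up to 33.
DWL = ½ × 33 × 47.25 = 779.625.

Deadweight loss = $779.625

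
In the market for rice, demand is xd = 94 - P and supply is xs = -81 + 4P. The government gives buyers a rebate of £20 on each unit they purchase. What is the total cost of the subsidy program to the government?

Pre-subsidy: 94 - P = -81 + 4P gives P* = 35, x* = 59.
With the rebate, buyers effectively pay Pb = Ps − 20, where Ps is the price sellers receive.
Demand in terms of Ps becomes xd = 94 − 1(Ps − 20) = 114 - Ps. Setting this equal to supply: 114 - Ps = -81 + 4Ps, so Ps = 39.
Buyers pay Pb = 39 − 20 = 19; x' = -81 + 4·39 = 75.
Government outlay = subsidy × quantity = 20 × 75 = 1500.

Government cost = £1500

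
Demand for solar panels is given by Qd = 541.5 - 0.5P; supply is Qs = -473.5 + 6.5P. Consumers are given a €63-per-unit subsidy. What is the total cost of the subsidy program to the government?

Pre-subsidy: 541.5 - 0.5P = -473.5 + 6.5P gives P* = 145, Q* = 469.
With the rebate, buyers effectively pay Pb = Ps − 63, where Ps is the price sellers receive.
Demand in terms of Ps becomes Qd = 541.5 − 0.5(Ps − 63) = 573 - 0.5Ps. Setting this equal to supply: 573 - 0.5Ps = -473.5 + 6.5Ps, so Ps = 149.5.
Buyers pay Pb = 149.5 − 63 = 86.5; Q' = -473.5 + 6.5·149.5 = 498.25.
Government outlay = subsidy × quantity = 63 × 498.25 = 31389.75.

Government cost = €31389.75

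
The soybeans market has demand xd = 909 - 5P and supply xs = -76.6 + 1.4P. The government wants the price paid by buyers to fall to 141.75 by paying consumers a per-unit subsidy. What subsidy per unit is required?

At a buyer price of 141.75, quantity demanded is 909 − 5·141.75 = 200.25.
Sellers supply 200.25 only when they receive Ps with -76.6 + 1.4·Ps = 200.25, i.e. Ps = 197.75.
s = Ps − Pb = 197.75 − 141.75 = 56.

Required subsidy s = 56 per unit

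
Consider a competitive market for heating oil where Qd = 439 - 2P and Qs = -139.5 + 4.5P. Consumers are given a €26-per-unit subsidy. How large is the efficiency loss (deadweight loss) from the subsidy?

Pre-subsidy: 439 - 2P = -139.5 + 4.5P gives P* = 89, Q* = 261.
With the rebate, buyers effectively pay Pb = Ps − 26, where Ps is the price sellers receive.
Demand in terms of Ps becomes Qd = 439 − 2(Ps − 26) = 491 - 2Ps. Setting this equal to supply: 491 - 2Ps = -139.5 + 4.5Ps, so Ps = 97.
Buyers pay Pb = 97 − 26 = 71; Q' = -139.5 + 4.5·97 = 297.
The subsidy expands output by 297 − 261 = 36 past the efficient level; on those units the gap between marginal cost and willingness to pay runs from 0 up to 26.
DWL = ½ × 26 × 36 = 468.

Deadweight loss = €468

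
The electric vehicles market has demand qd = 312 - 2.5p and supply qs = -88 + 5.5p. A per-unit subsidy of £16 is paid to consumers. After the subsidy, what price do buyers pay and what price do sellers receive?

Pre-subsidy: 312 - 2.5p = -88 + 5.5p gives p* = 50, q* = 187.
With the rebate, buyers effectively pay pb = ps − 16, where ps is the price sellers receive.
Demand in terms of ps becomes qd = 312 − 2.5(ps − 16) = 352 - 2.5ps. Setting this equal to supply: 352 - 2.5ps = -88 + 5.5ps, so ps = 55.
Buyers pay pb = 55 − 16 = 39; q' = -88 + 5.5·55 = 214.5.

Buyers pay £39; sellers receive £55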